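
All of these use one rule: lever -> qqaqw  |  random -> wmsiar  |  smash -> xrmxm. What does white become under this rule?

bmuyq

The shift depends on letter class: consonant l→q is +5, but vowel e→q is +12. Two shifts are in play — +12 for a/e/i/o/u, +5 for every other letter.
Applying it to white: w(cons)+5=b, h(cons)+5=m, i(vowel)+12=u, t(cons)+5=y, e(vowel)+12=q.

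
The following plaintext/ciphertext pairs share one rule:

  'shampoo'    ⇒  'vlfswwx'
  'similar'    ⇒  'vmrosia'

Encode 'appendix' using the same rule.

Letter i (0-indexed) is shifted by i+3, so successive shifts are 3, 4, 5, ….
On appendix: a+3=d, p+4=t, p+5=u, e+6=k, n+7=u, d+8=l, i+9=r, x+10=h.

dtukulrh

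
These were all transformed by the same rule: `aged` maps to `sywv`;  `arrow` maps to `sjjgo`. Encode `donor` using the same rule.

vgfgj

Compare letters: a→s is +18, g→y is +18, e→w is +18 — a constant shift. This is a Caesar cipher with shift 18.
For donor: d+18=v, o+18=g, n+18=f, o+18=g, r+18=j.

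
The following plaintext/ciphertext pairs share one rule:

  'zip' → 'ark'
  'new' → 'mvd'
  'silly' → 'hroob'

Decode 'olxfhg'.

locust

This is the alphabet-reversal cipher (Atbash): a becomes z, b becomes y, etc.
Reversing it on olxfhg: o↔l, l↔o, x↔c, f↔u, h↔s, g↔t.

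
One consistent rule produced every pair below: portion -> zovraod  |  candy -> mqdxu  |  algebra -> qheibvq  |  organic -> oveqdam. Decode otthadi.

offline

p(15)→z(25) and o(14)→o(14) fit y≡11x+16 (mod 26); the inverse of 11 mod 26 is 19. Treating letters as 0–25, the rule is x ↦ 11x + 16 (mod 26).
Reversing it on otthadi: o(14)→19·(14−16)≡14=o; t(19)→19·(19−16)≡5=f; t(19)→19·(19−16)≡5=f; h(7)→19·(7−16)≡11=l; a(0)→19·(0−16)≡8=i; d(3)→19·(3−16)≡13=n; i(8)→19·(8−16)≡4=e (all mod 26).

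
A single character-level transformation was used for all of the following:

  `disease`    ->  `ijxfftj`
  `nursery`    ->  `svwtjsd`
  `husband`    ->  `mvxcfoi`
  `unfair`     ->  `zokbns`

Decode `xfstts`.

Shifts by position in disease: pos 0: d→i (+5), pos 1: i→j (+1), pos 2: s→x (+5), pos 3: e→f (+1) — repeating every 2. A repeating key of period 2 is used — shifts +5, +1 over and over.
Decoding xfstts: x−5=s, f−1=e, s−5=n, t−1=s, t−5=o, s−1=r.

sensor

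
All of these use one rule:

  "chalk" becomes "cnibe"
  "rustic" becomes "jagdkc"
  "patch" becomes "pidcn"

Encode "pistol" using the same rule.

Each letter's alphabet position (a=0..z=25) is mapped through 23·x+8 mod 26 — an affine cipher.
For pistol: p(15)→23·15+8≡15=p; i(8)→23·8+8≡10=k; s(18)→23·18+8≡6=g; t(19)→23·19+8≡3=d; o(14)→23·14+8≡18=s; l(11)→23·11+8≡1=b (all mod 26).

pkgdsb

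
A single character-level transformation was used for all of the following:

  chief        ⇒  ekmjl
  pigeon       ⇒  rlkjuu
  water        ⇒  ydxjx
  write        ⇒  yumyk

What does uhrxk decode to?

In chief: c→e is +2, h→k is +3, i→m is +4, e→j is +5 — the shift increases by 1 each position. Each letter shifts forward by (position + 2), i.e. 2, 3, 4, … — the shift grows by one for each successive letter.
Decoding uhrxk: u−2=s, h−3=e, r−4=n, x−5=s, k−6=e.

sense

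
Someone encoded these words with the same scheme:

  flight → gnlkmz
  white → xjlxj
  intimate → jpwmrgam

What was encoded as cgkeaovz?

In flight: f→g is +1, l→n is +2, i→l is +3, g→k is +4 — the shift increases by 1 each position. The shift increases by 1 at each position, starting from +1: 1, 2, 3, ….
Decoding cgkeaovz: c−1=b, g−2=e, k−3=h, e−4=a, a−5=v, o−6=i, v−7=o, z−8=r.

behavior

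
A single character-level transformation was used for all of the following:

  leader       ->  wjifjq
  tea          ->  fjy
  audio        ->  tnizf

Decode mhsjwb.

Read the word backwards and shift each letter +5.
Undoing it on mhsjwb: shift back: m−5=h, h−5=c, s−5=n, j−5=e, w−5=r, b−5=w → hcnerw; then reverse → wrench.

wrench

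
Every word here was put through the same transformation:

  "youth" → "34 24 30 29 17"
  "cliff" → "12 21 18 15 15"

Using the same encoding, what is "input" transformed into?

18 23 25 30 29

Each letter is replaced by its alphabet position (a=1..z=26) + 9.
For input: i=9→18, n=14→23, p=16→25, u=21→30, t=20→29.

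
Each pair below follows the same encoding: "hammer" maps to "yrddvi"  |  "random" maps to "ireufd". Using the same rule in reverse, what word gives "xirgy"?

graph

Compare letters: h→y is +17, a→r is +17, m→d is +17 — a constant shift. It's a constant shift of +17 (ROT17).
Undoing it on xirgy: x−17=g, i−17=r, r−17=a, g−17=p, y−17=h.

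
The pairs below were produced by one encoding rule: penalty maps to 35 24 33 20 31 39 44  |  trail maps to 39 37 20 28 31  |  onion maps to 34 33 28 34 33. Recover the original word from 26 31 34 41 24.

Each letter is replaced by its alphabet position (a=1..z=26) + 19.
Reversing it on 26 31 34 41 24: 26→(26−19)÷1=7=g, 31→(31−19)÷1=12=l, 34→(34−19)÷1=15=o, 41→(41−19)÷1=22=v, 24→(24−19)÷1=5=e.

glove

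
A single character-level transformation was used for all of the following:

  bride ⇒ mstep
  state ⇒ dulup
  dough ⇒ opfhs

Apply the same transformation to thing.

It's a Vigenère-style cipher with numeric key [11,1]: position i shifts by key[i mod 2].
On thing: t+11=e, h+1=i, i+11=t, n+1=o, g+11=r.

eitor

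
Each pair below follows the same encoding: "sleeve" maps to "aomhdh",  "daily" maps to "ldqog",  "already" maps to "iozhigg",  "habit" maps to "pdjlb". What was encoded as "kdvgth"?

candle

The shifts repeat in a cycle of length 2: positions 0,1,… shift by +8, +3, then the pattern repeats.
Decoding kdvgth: k−8=c, d−3=a, v−8=n, g−3=d, t−8=l, h−3=e.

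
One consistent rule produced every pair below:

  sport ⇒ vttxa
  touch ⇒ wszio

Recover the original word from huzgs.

equal

In sport: s→v is +3, p→t is +4, o→t is +5, r→x is +6 — the shift increases by 1 each position. The shift increases by 1 at each position, starting from +3: 3, 4, 5, ….
Decoding huzgs: h−3=e, u−4=q, z−5=u, g−6=a, s−7=l.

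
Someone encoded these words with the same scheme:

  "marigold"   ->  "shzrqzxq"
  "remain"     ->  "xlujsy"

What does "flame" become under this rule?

In marigold: m→s is +6, a→h is +7, r→z is +8, i→r is +9 — the shift increases by 1 each position. Letter i (0-indexed) is shifted by i+6, so successive shifts are 6, 7, 8, ….
On flame: f+6=l, l+7=s, a+8=i, m+9=v, e+10=o.

lsivo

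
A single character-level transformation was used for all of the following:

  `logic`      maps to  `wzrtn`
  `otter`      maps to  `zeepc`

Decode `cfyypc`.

Compare letters: l→w is +11, o→z is +11, g→r is +11 — a constant shift. Each letter is shifted forward by 11 in the alphabet (a Caesar shift of +11).
Decoding cfyypc: c−11=r, f−11=u, y−11=n, y−11=n, p−11=e, c−11=r.

runner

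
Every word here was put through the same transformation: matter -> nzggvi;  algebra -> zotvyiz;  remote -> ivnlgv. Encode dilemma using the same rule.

Each pair mirrors across the alphabet (m↔n, a↔z, t↔g): positions sum to 25. Each letter is replaced by its mirror in the alphabet: a↔z, b↔y, c↔x, and so on (the Atbash cipher).
On dilemma: d↔w, i↔r, l↔o, e↔v, m↔n, m↔n, a↔z.

wrovnnz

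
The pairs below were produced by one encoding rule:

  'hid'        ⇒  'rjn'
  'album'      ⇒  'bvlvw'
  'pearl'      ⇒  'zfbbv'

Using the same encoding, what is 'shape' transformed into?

The shift depends on letter class: consonant h→r is +10, but vowel i→j is +1. Two shifts are in play — +1 for a/e/i/o/u, +10 for every other letter.
For shape: s(cons)+10=c, h(cons)+10=r, a(vowel)+1=b, p(cons)+10=z, e(vowel)+1=f.

crbzf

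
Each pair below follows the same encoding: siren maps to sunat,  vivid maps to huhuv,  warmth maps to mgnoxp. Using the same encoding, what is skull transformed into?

secjj

This is an affine cipher: with a=0,…,z=25, each position x becomes (5x+6) mod 26.
On skull: s(18)→5·18+6≡18=s; k(10)→5·10+6≡4=e; u(20)→5·20+6≡2=c; l(11)→5·11+6≡9=j; l(11)→5·11+6≡9=j (all mod 26).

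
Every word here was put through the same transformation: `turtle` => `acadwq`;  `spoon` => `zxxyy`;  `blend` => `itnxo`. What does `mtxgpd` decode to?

flower

The shift increases by 1 at each position, starting from +7: 7, 8, 9, ….
Reversing it on mtxgpd: m−7=f, t−8=l, x−9=o, g−10=w, p−11=e, d−12=r.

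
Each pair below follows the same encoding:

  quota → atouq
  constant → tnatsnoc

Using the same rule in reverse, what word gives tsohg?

ghost

The output letters match the input read backwards: quota reversed is atouq. The word is simply reversed.
Decoding tsohg: then reverse → ghost.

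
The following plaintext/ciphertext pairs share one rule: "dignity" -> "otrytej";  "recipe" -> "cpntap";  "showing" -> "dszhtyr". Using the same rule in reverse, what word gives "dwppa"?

sleep

Each letter is shifted forward by 11 in the alphabet (a Caesar shift of +11).
Decoding dwppa: d−11=s, w−11=l, p−11=e, p−11=e, a−11=p.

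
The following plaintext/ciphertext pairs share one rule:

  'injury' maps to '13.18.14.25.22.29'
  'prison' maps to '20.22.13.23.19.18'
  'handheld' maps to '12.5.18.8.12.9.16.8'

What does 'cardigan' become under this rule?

7.5.22.8.13.11.5.18

i is letter #9 and maps to 13: an offset of 4. Each letter is replaced by its alphabet position (a=1..z=26) + 4.
Applying it to cardigan: c=3→7, a=1→5, r=18→22, d=4→8, i=9→13, g=7→11, a=1→5, n=14→18.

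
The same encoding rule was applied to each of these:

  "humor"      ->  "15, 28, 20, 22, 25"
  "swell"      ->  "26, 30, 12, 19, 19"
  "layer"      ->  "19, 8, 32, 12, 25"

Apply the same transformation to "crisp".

h is letter #8 and maps to 15: an offset of 7. The number is (letter's place in the alphabet, a=1) + 7.
Applying it to crisp: c=3→10, r=18→25, i=9→16, s=19→26, p=16→23.

10, 25, 16, 26, 23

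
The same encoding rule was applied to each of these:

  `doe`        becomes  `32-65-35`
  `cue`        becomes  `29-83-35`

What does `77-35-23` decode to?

d(#4)→32 and o(#15)→65: differences scale by 3, so n = 3·pos + 20. With a=1..z=26, the number is 3·pos + 20.
Undoing it on 77-35-23: 77→(77−20)÷3=19=s, 35→(35−20)÷3=5=e, 23→(23−20)÷3=1=a.

sea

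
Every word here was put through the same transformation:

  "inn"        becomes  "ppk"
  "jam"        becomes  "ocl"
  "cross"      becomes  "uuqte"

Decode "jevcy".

watch

The output letters match the input read backwards, each shifted +2: inn reversed is nni. Read the word backwards and shift each letter +2.
Reversing it on jevcy: shift back: j−2=h, e−2=c, v−2=t, c−2=a, y−2=w → hctaw; then reverse → watch.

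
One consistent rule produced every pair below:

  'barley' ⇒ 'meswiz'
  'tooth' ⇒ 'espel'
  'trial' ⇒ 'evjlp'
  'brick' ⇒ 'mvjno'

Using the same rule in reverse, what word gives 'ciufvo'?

Shifts by position in barley: pos 0: b→m (+11), pos 1: a→e (+4), pos 2: r→s (+1), pos 3: l→w (+11), pos 4: e→i (+4), pos 5: y→z (+1) — repeating every 3. The shifts repeat in a cycle of length 3: positions 0,1,… shift by +11, +4, +1, then the pattern repeats.
Undoing it on ciufvo: c−11=r, i−4=e, u−1=t, f−11=u, v−4=r, o−1=n.

return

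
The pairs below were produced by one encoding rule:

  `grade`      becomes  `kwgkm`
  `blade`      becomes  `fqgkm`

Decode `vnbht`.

Each letter shifts forward by (position + 4), i.e. 4, 5, 6, … — the shift grows by one for each successive letter.
Reversing it on vnbht: v−4=r, n−5=i, b−6=v, h−7=a, t−8=l.

rival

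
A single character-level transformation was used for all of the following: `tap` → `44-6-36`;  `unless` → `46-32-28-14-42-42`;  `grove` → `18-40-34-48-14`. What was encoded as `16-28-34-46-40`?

flour

t(#20)→44 and a(#1)→6: differences scale by 2, so n = 2·pos + 4. Each letter becomes 2×(its alphabet position, a=1..z=26) + 4.
Undoing it on 16-28-34-46-40: 16→(16−4)÷2=6=f, 28→(28−4)÷2=12=l, 34→(34−4)÷2=15=o, 46→(46−4)÷2=21=u, 40→(40−4)÷2=18=r.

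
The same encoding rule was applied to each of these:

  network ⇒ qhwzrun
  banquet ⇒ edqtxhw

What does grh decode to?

Compare letters: n→q is +3, e→h is +3, t→w is +3 — a constant shift. This is a Caesar cipher with shift 3.
Decoding grh: g−3=d, r−3=o, h−3=e.

doe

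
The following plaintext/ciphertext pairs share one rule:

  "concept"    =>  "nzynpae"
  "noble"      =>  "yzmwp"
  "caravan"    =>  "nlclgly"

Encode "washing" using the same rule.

It's a constant shift of +11 (ROT11).
On washing: w+11=h, a+11=l, s+11=d, h+11=s, i+11=t, n+11=y, g+11=r.

hldstyr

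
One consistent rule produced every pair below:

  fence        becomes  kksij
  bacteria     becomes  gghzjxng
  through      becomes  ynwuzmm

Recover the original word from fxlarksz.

Shifts by position in fence: pos 0: f→k (+5), pos 1: e→k (+6), pos 2: n→s (+5), pos 3: c→i (+6) — repeating every 2. It's a Vigenère-style cipher with numeric key [5,6]: position i shifts by key[i mod 2].
Decoding fxlarksz: f−5=a, x−6=r, l−5=g, a−6=u, r−5=m, k−6=e, s−5=n, z−6=t.

argument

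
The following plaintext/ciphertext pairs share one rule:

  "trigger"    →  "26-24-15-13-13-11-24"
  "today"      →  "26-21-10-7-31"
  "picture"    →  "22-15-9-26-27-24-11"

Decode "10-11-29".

t is letter #20 and maps to 26: an offset of 6. The number is (letter's place in the alphabet, a=1) + 6.
Reversing it on 10-11-29: 10→(10−6)÷1=4=d, 11→(11−6)÷1=5=e, 29→(29−6)÷1=23=w.

dew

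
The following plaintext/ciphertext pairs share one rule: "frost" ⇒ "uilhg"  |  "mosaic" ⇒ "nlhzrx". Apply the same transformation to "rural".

ifizo

Each pair mirrors across the alphabet (f↔u, r↔i, o↔l): positions sum to 25. Letters are reflected about the middle of the alphabet (position → 25−position): Atbash.
On rural: r↔i, u↔f, r↔i, a↔z, l↔o.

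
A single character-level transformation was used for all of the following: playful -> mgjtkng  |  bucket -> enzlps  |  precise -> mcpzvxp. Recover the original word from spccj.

terra

This is an affine cipher: with a=0,…,z=25, each position x becomes (21x+9) mod 26.
Reversing it on spccj: s(18)→5·(18−9)≡19=t; p(15)→5·(15−9)≡4=e; c(2)→5·(2−9)≡17=r; c(2)→5·(2−9)≡17=r; j(9)→5·(9−9)≡0=a (all mod 26).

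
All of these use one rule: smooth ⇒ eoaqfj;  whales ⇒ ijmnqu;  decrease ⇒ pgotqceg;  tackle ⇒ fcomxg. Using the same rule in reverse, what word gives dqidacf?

The shifts repeat in a cycle of length 2: positions 0,1,… shift by +12, +2, then the pattern repeats.
Decoding dqidacf: d−12=r, q−2=o, i−12=w, d−2=b, a−12=o, c−2=a, f−12=t.

rowboat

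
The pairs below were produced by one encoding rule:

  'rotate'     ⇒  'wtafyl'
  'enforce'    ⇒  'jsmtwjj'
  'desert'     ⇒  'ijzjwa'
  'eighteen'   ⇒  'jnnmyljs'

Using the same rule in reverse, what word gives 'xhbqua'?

Shifts by position in rotate: pos 0: r→w (+5), pos 1: o→t (+5), pos 2: t→a (+7), pos 3: a→f (+5), pos 4: t→y (+5), pos 5: e→l (+7) — repeating every 3. A repeating key of period 3 is used — shifts +5, +5, +7 over and over.
Reversing it on xhbqua: x−5=s, h−5=c, b−7=u, q−5=l, u−5=p, a−7=t.

sculpt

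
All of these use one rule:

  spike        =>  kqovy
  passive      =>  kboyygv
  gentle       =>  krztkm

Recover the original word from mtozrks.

melting

The output letters match the input read backwards, each shifted +6: spike reversed is ekips. The word is reversed, then every letter is shifted forward by 6.
Reversing it on mtozrks: shift back: m−6=g, t−6=n, o−6=i, z−6=t, r−6=l, k−6=e, s−6=m → gnitlem; then reverse → melting.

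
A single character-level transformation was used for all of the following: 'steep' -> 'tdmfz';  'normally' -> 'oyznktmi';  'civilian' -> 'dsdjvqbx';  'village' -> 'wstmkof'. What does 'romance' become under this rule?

syubxkf

Shifts by position in steep: pos 0: s→t (+1), pos 1: t→d (+10), pos 2: e→m (+8), pos 3: e→f (+1), pos 4: p→z (+10) — repeating every 3. The shifts repeat in a cycle of length 3: positions 0,1,… shift by +1, +10, +8, then the pattern repeats.
Applying it to romance: r+1=s, o+10=y, m+8=u, a+1=b, n+10=x, c+8=k, e+1=f.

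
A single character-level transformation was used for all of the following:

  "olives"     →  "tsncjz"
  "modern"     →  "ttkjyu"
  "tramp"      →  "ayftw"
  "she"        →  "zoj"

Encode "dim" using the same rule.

The shift depends on letter class: consonant l→s is +7, but vowel o→t is +5. Two shifts are in play — +5 for a/e/i/o/u, +7 for every other letter.
Applying it to dim: d(cons)+7=k, i(vowel)+5=n, m(cons)+7=t.

knt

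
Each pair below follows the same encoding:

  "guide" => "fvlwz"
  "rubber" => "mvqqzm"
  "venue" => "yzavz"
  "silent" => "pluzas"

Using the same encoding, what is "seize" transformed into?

Treating letters as 0–25, the rule is x ↦ 3x + 13 (mod 26).
On seize: s(18)→3·18+13≡15=p; e(4)→3·4+13≡25=z; i(8)→3·8+13≡11=l; z(25)→3·25+13≡10=k; e(4)→3·4+13≡25=z (all mod 26).

pzlkz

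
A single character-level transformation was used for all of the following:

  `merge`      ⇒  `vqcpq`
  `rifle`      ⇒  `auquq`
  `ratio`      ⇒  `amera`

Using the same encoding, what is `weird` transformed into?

fqtap

It's a Vigenère-style cipher with numeric key [9,12,11]: position i shifts by key[i mod 3].
Applying it to weird: w+9=f, e+12=q, i+11=t, r+9=a, d+12=p.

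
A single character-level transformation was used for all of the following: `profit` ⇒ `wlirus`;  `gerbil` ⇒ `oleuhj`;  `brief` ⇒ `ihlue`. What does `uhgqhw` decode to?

tender

The output letters match the input read backwards, each shifted +3: profit reversed is tiforp. The word is reversed, then every letter is shifted forward by 3.
Reversing it on uhgqhw: shift back: u−3=r, h−3=e, g−3=d, q−3=n, h−3=e, w−3=t → rednet; then reverse → tender.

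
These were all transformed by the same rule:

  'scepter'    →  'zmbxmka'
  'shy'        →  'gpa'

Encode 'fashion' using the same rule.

Two steps: reverse the string, then apply a Caesar shift of +8.
For fashion: reverse → noihsaf; then shift: n+8=v, o+8=w, i+8=q, h+8=p, s+8=a, a+8=i, f+8=n.

vwqpain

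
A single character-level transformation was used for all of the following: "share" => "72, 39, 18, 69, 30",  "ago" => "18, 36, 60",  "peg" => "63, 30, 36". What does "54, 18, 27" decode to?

mad

s(#19)→72 and h(#8)→39: differences scale by 3, so n = 3·pos + 15. Each letter becomes 3×(its alphabet position, a=1..z=26) + 15.
Decoding 54, 18, 27: 54→(54−15)÷3=13=m, 18→(18−15)÷3=1=a, 27→(27−15)÷3=4=d.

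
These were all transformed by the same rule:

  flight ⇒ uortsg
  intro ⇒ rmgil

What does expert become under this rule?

Each pair mirrors across the alphabet (f↔u, l↔o, i↔r): positions sum to 25. Each letter is replaced by its mirror in the alphabet: a↔z, b↔y, c↔x, and so on (the Atbash cipher).
For expert: e↔v, x↔c, p↔k, e↔v, r↔i, t↔g.

vckvig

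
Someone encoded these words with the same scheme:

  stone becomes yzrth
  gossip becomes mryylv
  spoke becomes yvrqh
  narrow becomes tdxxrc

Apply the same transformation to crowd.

ixrcj

The shift depends on letter class: consonant s→y is +6, but vowel o→r is +3. Two shifts are in play — +3 for a/e/i/o/u, +6 for every other letter.
Applying it to crowd: c(cons)+6=i, r(cons)+6=x, o(vowel)+3=r, w(cons)+6=c, d(cons)+6=j.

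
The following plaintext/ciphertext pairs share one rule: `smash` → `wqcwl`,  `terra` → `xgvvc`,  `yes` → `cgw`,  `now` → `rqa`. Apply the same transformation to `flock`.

The shift depends on letter class: consonant s→w is +4, but vowel a→c is +2. Two shifts are in play — +2 for a/e/i/o/u, +4 for every other letter.
On flock: f(cons)+4=j, l(cons)+4=p, o(vowel)+2=q, c(cons)+4=g, k(cons)+4=o.

jpqgo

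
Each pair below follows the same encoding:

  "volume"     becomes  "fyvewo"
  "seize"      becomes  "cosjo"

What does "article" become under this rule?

Compare letters: v→f is +10, o→y is +10, l→v is +10 — a constant shift. Each letter is shifted forward by 10 in the alphabet (a Caesar shift of +10).
For article: a+10=k, r+10=b, t+10=d, i+10=s, c+10=m, l+10=v, e+10=o.

kbdsmvo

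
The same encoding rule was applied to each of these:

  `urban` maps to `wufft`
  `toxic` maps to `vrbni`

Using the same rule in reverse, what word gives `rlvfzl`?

pirate

Each letter shifts forward by (position + 2), i.e. 2, 3, 4, … — the shift grows by one for each successive letter.
Decoding rlvfzl: r−2=p, l−3=i, v−4=r, f−5=a, z−6=t, l−7=e.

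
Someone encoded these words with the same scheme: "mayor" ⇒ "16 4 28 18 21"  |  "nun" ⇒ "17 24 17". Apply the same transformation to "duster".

m is letter #13 and maps to 16: an offset of 3. Letters become their 1-based position plus 3 (so a→4, b→5, …).
Applying it to duster: d=4→7, u=21→24, s=19→22, t=20→23, e=5→8, r=18→21.

7 24 22 23 8 21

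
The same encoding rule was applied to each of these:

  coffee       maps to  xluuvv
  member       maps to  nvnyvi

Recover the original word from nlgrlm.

Each pair mirrors across the alphabet (c↔x, o↔l, f↔u): positions sum to 25. This is the alphabet-reversal cipher (Atbash): a becomes z, b becomes y, etc.
Undoing it on nlgrlm: n↔m, l↔o, g↔t, r↔i, l↔o, m↔n.

motion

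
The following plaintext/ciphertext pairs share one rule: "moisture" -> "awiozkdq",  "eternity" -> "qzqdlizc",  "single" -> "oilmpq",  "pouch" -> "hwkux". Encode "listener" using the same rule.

piozqlqd

m(12)→a(0) and o(14)→w(22) fit y≡11x+24 (mod 26); the inverse of 11 mod 26 is 19. This is an affine cipher: with a=0,…,z=25, each position x becomes (11x+24) mod 26.
For listener: l(11)→11·11+24≡15=p; i(8)→11·8+24≡8=i; s(18)→11·18+24≡14=o; t(19)→11·19+24≡25=z; e(4)→11·4+24≡16=q; n(13)→11·13+24≡11=l; e(4)→11·4+24≡16=q; r(17)→11·17+24≡3=d (all mod 26).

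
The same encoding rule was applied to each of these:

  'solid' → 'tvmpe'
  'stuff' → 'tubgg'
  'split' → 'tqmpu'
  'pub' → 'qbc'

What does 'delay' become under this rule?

elmhz

The shift depends on letter class: consonant s→t is +1, but vowel o→v is +7. The rule splits by letter class: vowels +7, consonants +1.
For delay: d(cons)+1=e, e(vowel)+7=l, l(cons)+1=m, a(vowel)+7=h, y(cons)+1=z.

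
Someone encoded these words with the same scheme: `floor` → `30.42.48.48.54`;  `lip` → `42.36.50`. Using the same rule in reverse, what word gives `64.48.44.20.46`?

f(#6)→30 and l(#12)→42: differences scale by 2, so n = 2·pos + 18. With a=1..z=26, the number is 2·pos + 18.
Decoding 64.48.44.20.46: 64→(64−18)÷2=23=w, 48→(48−18)÷2=15=o, 44→(44−18)÷2=13=m, 20→(20−18)÷2=1=a, 46→(46−18)÷2=14=n.

woman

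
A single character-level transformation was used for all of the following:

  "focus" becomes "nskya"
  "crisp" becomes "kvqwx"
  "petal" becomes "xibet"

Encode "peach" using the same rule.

xiigp

Shifts by position in focus: pos 0: f→n (+8), pos 1: o→s (+4), pos 2: c→k (+8), pos 3: u→y (+4) — repeating every 2. The shifts repeat in a cycle of length 2: positions 0,1,… shift by +8, +4, then the pattern repeats.
Applying it to peach: p+8=x, e+4=i, a+8=i, c+4=g, h+8=p.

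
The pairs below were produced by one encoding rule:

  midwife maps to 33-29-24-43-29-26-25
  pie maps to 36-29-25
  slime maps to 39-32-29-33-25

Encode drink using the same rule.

24-38-29-34-31

m is letter #13 and maps to 33: an offset of 20. Each letter is replaced by its alphabet position (a=1..z=26) + 20.
On drink: d=4→24, r=18→38, i=9→29, n=14→34, k=11→31.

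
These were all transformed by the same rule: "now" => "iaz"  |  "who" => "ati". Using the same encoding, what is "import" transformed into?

fdabyu

Two steps: reverse the string, then apply a Caesar shift of +12.
On import: reverse → tropmi; then shift: t+12=f, r+12=d, o+12=a, p+12=b, m+12=y, i+12=u.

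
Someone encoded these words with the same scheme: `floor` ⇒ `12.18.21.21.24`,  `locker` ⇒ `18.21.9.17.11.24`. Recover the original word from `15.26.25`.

its

f is letter #6 and maps to 12: an offset of 6. Letters become their 1-based position plus 6 (so a→7, b→8, …).
Undoing it on 15.26.25: 15→(15−6)÷1=9=i, 26→(26−6)÷1=20=t, 25→(25−6)÷1=19=s.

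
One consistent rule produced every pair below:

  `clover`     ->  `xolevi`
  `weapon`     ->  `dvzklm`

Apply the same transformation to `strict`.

Each pair mirrors across the alphabet (c↔x, l↔o, o↔l): positions sum to 25. Each letter is replaced by its mirror in the alphabet: a↔z, b↔y, c↔x, and so on (the Atbash cipher).
On strict: s↔h, t↔g, r↔i, i↔r, c↔x, t↔g.

hgirxg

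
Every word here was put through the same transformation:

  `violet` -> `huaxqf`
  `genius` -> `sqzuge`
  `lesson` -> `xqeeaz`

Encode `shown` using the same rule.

etaiz

Every letter moves 12 places later in the alphabet, wrapping around z→a.
For shown: s+12=e, h+12=t, o+12=a, w+12=i, n+12=z.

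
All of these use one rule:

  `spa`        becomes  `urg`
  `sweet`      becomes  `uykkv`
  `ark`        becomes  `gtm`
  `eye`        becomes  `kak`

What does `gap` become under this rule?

igr

Two shifts are in play — +6 for a/e/i/o/u, +2 for every other letter.
On gap: g(cons)+2=i, a(vowel)+6=g, p(cons)+2=r.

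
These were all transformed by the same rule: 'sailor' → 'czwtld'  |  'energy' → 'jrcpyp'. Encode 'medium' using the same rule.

xftopx

The output letters match the input read backwards, each shifted +11: sailor reversed is rolias. The word is reversed, then every letter is shifted forward by 11.
For medium: reverse → muidem; then shift: m+11=x, u+11=f, i+11=t, d+11=o, e+11=p, m+11=x.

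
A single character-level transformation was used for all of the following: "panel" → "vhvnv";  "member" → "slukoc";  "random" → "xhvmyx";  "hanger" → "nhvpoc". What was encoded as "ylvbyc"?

In panel: p→v is +6, a→h is +7, n→v is +8, e→n is +9 — the shift increases by 1 each position. The shift increases by 1 at each position, starting from +6: 6, 7, 8, ….
Undoing it on ylvbyc: y−6=s, l−7=e, v−8=n, b−9=s, y−10=o, c−11=r.

sensor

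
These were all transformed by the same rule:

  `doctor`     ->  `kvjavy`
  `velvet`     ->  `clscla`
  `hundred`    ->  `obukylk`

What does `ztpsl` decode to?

smile

Compare letters: d→k is +7, o→v is +7, c→j is +7 — a constant shift. Every letter moves 7 places later in the alphabet, wrapping around z→a.
Decoding ztpsl: z−7=s, t−7=m, p−7=i, s−7=l, l−7=e.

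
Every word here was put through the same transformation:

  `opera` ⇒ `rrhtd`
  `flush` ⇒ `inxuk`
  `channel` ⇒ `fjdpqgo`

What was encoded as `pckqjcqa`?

mahogany

A repeating key of period 2 is used — shifts +3, +2 over and over.
Decoding pckqjcqa: p−3=m, c−2=a, k−3=h, q−2=o, j−3=g, c−2=a, q−3=n, a−2=y.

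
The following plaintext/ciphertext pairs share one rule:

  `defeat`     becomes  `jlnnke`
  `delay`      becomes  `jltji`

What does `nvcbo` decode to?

house

In defeat: d→j is +6, e→l is +7, f→n is +8, e→n is +9 — the shift increases by 1 each position. Letter i (0-indexed) is shifted by i+6, so successive shifts are 6, 7, 8, ….
Undoing it on nvcbo: n−6=h, v−7=o, c−8=u, b−9=s, o−10=e.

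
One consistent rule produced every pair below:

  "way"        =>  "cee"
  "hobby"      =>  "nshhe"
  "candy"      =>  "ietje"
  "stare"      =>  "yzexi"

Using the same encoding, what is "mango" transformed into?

The rule splits by letter class: vowels +4, consonants +6.
On mango: m(cons)+6=s, a(vowel)+4=e, n(cons)+6=t, g(cons)+6=m, o(vowel)+4=s.

setms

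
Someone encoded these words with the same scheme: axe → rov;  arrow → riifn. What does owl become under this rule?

fnc

Compare letters: a→r is +17, x→o is +17, e→v is +17 — a constant shift. This is a Caesar cipher with shift 17.
For owl: o+17=f, w+17=n, l+17=c.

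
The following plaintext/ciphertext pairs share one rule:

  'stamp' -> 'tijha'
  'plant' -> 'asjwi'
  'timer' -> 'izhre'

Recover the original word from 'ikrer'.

s(18)→t(19) and t(19)→i(8) fit y≡15x+9 (mod 26); the inverse of 15 mod 26 is 7. Treating letters as 0–25, the rule is x ↦ 15x + 9 (mod 26).
Undoing it on ikrer: i(8)→7·(8−9)≡19=t; k(10)→7·(10−9)≡7=h; r(17)→7·(17−9)≡4=e; e(4)→7·(4−9)≡17=r; r(17)→7·(17−9)≡4=e (all mod 26).

there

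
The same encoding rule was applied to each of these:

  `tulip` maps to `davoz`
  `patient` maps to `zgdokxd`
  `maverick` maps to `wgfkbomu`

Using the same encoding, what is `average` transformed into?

gfkbgqk

The shift depends on letter class: consonant t→d is +10, but vowel u→a is +6. The rule splits by letter class: vowels +6, consonants +10.
On average: a(vowel)+6=g, v(cons)+10=f, e(vowel)+6=k, r(cons)+10=b, a(vowel)+6=g, g(cons)+10=q, e(vowel)+6=k.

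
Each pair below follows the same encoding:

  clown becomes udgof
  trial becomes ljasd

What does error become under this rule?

Compare letters: c→u is +18, l→d is +18, o→g is +18 — a constant shift. Each letter is shifted forward by 18 in the alphabet (a Caesar shift of +18).
Applying it to error: e+18=w, r+18=j, r+18=j, o+18=g, r+18=j.

wjjgj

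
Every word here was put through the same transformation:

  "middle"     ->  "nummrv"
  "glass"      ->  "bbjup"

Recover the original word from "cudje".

vault

The output letters match the input read backwards, each shifted +9: middle reversed is elddim. Read the word backwards and shift each letter +9.
Decoding cudje: shift back: c−9=t, u−9=l, d−9=u, j−9=a, e−9=v → tluav; then reverse → vault.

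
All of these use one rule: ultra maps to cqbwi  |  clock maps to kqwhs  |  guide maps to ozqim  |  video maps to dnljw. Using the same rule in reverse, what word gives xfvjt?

panel

Shifts by position in ultra: pos 0: u→c (+8), pos 1: l→q (+5), pos 2: t→b (+8), pos 3: r→w (+5) — repeating every 2. The shifts repeat in a cycle of length 2: positions 0,1,… shift by +8, +5, then the pattern repeats.
Undoing it on xfvjt: x−8=p, f−5=a, v−8=n, j−5=e, t−8=l.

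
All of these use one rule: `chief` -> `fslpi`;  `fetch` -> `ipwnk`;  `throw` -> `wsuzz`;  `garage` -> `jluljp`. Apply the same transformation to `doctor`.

gzferc

It's a Vigenère-style cipher with numeric key [3,11]: position i shifts by key[i mod 2].
For doctor: d+3=g, o+11=z, c+3=f, t+11=e, o+3=r, r+11=c.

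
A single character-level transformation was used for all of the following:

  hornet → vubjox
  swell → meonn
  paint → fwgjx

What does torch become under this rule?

h(7)→v(21) and o(14)→u(20) fit y≡11x+22 (mod 26); the inverse of 11 mod 26 is 19. This is an affine cipher: with a=0,…,z=25, each position x becomes (11x+22) mod 26.
On torch: t(19)→11·19+22≡23=x; o(14)→11·14+22≡20=u; r(17)→11·17+22≡1=b; c(2)→11·2+22≡18=s; h(7)→11·7+22≡21=v (all mod 26).

xubsv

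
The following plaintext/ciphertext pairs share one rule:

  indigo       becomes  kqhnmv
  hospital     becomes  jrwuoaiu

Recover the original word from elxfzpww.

citation

In indigo: i→k is +2, n→q is +3, d→h is +4, i→n is +5 — the shift increases by 1 each position. Each letter shifts forward by (position + 2), i.e. 2, 3, 4, … — the shift grows by one for each successive letter.
Reversing it on elxfzpww: e−2=c, l−3=i, x−4=t, f−5=a, z−6=t, p−7=i, w−8=o, w−9=n.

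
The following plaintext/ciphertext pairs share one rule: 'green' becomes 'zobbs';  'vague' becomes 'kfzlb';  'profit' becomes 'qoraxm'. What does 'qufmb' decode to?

plate

g(6)→z(25) and r(17)→o(14) fit y≡25x+5 (mod 26); the inverse of 25 mod 26 is 25. This is an affine cipher: with a=0,…,z=25, each position x becomes (25x+5) mod 26.
Decoding qufmb: q(16)→25·(16−5)≡15=p; u(20)→25·(20−5)≡11=l; f(5)→25·(5−5)≡0=a; m(12)→25·(12−5)≡19=t; b(1)→25·(1−5)≡4=e (all mod 26).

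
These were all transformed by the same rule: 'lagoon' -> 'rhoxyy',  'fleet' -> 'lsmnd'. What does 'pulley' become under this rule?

In lagoon: l→r is +6, a→h is +7, g→o is +8, o→x is +9 — the shift increases by 1 each position. Each letter shifts forward by (position + 6), i.e. 6, 7, 8, … — the shift grows by one for each successive letter.
On pulley: p+6=v, u+7=b, l+8=t, l+9=u, e+10=o, y+11=j.

vbtuoj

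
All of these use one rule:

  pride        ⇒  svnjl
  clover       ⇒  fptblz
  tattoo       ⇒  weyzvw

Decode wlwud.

In pride: p→s is +3, r→v is +4, i→n is +5, d→j is +6 — the shift increases by 1 each position. Letter i (0-indexed) is shifted by i+3, so successive shifts are 3, 4, 5, ….
Decoding wlwud: w−3=t, l−4=h, w−5=r, u−6=o, d−7=w.

throw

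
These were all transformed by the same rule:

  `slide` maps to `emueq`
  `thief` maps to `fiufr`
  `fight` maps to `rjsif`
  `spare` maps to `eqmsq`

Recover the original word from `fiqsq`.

there

Shifts by position in slide: pos 0: s→e (+12), pos 1: l→m (+1), pos 2: i→u (+12), pos 3: d→e (+1) — repeating every 2. It's a Vigenère-style cipher with numeric key [12,1]: position i shifts by key[i mod 2].
Reversing it on fiqsq: f−12=t, i−1=h, q−12=e, s−1=r, q−12=e.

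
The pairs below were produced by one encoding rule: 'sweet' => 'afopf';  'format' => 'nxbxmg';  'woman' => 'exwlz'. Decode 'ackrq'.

stage

Each letter shifts forward by (position + 8), i.e. 8, 9, 10, … — the shift grows by one for each successive letter.
Decoding ackrq: a−8=s, c−9=t, k−10=a, r−11=g, q−12=e.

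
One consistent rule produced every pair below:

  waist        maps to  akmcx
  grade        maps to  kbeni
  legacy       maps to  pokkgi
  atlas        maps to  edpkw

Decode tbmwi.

Shifts by position in waist: pos 0: w→a (+4), pos 1: a→k (+10), pos 2: i→m (+4), pos 3: s→c (+10) — repeating every 2. A repeating key of period 2 is used — shifts +4, +10 over and over.
Undoing it on tbmwi: t−4=p, b−10=r, m−4=i, w−10=m, i−4=e.

prime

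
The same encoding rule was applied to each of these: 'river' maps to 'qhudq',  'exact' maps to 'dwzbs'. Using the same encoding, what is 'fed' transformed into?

edc

Compare letters: r→q is +25, i→h is +25, v→u is +25 — a constant shift. It's a constant shift of +25 (ROT25).
For fed: f+25=e, e+25=d, d+25=c.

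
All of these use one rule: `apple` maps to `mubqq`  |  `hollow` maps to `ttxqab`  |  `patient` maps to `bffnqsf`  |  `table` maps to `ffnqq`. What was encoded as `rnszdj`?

Shifts by position in apple: pos 0: a→m (+12), pos 1: p→u (+5), pos 2: p→b (+12), pos 3: l→q (+5) — repeating every 2. The shifts repeat in a cycle of length 2: positions 0,1,… shift by +12, +5, then the pattern repeats.
Reversing it on rnszdj: r−12=f, n−5=i, s−12=g, z−5=u, d−12=r, j−5=e.

figure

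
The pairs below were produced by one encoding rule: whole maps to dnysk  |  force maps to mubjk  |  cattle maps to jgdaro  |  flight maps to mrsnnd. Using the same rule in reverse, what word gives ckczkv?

The shifts repeat in a cycle of length 3: positions 0,1,… shift by +7, +6, +10, then the pattern repeats.
Reversing it on ckczkv: c−7=v, k−6=e, c−10=s, z−7=s, k−6=e, v−10=l.

vessel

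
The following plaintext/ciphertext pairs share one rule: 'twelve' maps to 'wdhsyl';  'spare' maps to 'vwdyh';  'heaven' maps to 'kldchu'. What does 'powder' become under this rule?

svzkhy

Shifts by position in twelve: pos 0: t→w (+3), pos 1: w→d (+7), pos 2: e→h (+3), pos 3: l→s (+7) — repeating every 2. The shifts repeat in a cycle of length 2: positions 0,1,… shift by +3, +7, then the pattern repeats.
Applying it to powder: p+3=s, o+7=v, w+3=z, d+7=k, e+3=h, r+7=y.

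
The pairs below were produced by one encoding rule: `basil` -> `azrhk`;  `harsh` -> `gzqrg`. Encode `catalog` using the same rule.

Compare letters: b→a is +25, a→z is +25, s→r is +25 — a constant shift. This is a Caesar cipher with shift 25.
For catalog: c+25=b, a+25=z, t+25=s, a+25=z, l+25=k, o+25=n, g+25=f.

bzszknf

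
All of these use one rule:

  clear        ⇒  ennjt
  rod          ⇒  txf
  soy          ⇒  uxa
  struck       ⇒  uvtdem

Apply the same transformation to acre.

The shift depends on letter class: consonant c→e is +2, but vowel e→n is +9. The rule splits by letter class: vowels +9, consonants +2.
For acre: a(vowel)+9=j, c(cons)+2=e, r(cons)+2=t, e(vowel)+9=n.

jetn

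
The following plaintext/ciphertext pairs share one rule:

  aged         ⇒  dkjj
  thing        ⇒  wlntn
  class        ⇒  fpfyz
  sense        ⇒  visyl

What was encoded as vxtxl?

In aged: a→d is +3, g→k is +4, e→j is +5, d→j is +6 — the shift increases by 1 each position. Each letter shifts forward by (position + 3), i.e. 3, 4, 5, … — the shift grows by one for each successive letter.
Decoding vxtxl: v−3=s, x−4=t, t−5=o, x−6=r, l−7=e.

store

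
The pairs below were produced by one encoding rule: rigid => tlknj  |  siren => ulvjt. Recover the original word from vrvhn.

In rigid: r→t is +2, i→l is +3, g→k is +4, i→n is +5 — the shift increases by 1 each position. Each letter shifts forward by (position + 2), i.e. 2, 3, 4, … — the shift grows by one for each successive letter.
Undoing it on vrvhn: v−2=t, r−3=o, v−4=r, h−5=c, n−6=h.

torch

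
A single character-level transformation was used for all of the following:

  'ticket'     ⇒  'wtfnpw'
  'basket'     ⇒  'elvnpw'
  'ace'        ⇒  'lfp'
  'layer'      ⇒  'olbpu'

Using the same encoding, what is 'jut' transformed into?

The rule splits by letter class: vowels +11, consonants +3.
On jut: j(cons)+3=m, u(vowel)+11=f, t(cons)+3=w.

mfw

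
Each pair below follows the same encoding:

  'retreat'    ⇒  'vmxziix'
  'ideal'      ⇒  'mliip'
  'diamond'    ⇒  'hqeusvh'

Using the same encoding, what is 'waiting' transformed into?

aimbmvk

Shifts by position in retreat: pos 0: r→v (+4), pos 1: e→m (+8), pos 2: t→x (+4), pos 3: r→z (+8) — repeating every 2. A repeating key of period 2 is used — shifts +4, +8 over and over.
Applying it to waiting: w+4=a, a+8=i, i+4=m, t+8=b, i+4=m, n+8=v, g+4=k.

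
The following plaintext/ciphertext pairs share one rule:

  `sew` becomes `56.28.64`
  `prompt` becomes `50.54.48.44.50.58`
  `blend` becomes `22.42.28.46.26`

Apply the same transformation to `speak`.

s(#19)→56 and e(#5)→28: differences scale by 2, so n = 2·pos + 18. With a=1..z=26, the number is 2·pos + 18.
On speak: s=19→56, p=16→50, e=5→28, a=1→20, k=11→40.

56.50.28.20.40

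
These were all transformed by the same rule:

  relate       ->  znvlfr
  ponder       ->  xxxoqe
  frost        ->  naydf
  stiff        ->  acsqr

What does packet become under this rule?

xjmvqg

The shift increases by 1 at each position, starting from +8: 8, 9, 10, ….
On packet: p+8=x, a+9=j, c+10=m, k+11=v, e+12=q, t+13=g.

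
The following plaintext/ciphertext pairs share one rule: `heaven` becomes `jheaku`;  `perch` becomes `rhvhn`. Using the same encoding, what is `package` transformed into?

rdgpgnm

In heaven: h→j is +2, e→h is +3, a→e is +4, v→a is +5 — the shift increases by 1 each position. The shift increases by 1 at each position, starting from +2: 2, 3, 4, ….
On package: p+2=r, a+3=d, c+4=g, k+5=p, a+6=g, g+7=n, e+8=m.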